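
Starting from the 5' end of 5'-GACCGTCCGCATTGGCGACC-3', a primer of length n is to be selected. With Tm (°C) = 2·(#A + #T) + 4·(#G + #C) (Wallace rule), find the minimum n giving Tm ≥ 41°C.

First 12 bases: GACCGTCCGCAT → Tm = 40°C (< 41°C)
First 13 bases: GACCGTCCGCATT → Tm = 42°C (≥ 41°C)
Each additional base adds 2°C (A/T) or 4°C (G/C), so Tm is non-decreasing in n; n = 13 is the first length to reach 41°C.

n = 13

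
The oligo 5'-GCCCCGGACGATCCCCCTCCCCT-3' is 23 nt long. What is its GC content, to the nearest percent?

78%

A=2, T=3, C=14, G=4
G+C = 4 + 14 = 18 out of 23 bases
%GC = 18/23 × 100 = 78.26% ≈ 78%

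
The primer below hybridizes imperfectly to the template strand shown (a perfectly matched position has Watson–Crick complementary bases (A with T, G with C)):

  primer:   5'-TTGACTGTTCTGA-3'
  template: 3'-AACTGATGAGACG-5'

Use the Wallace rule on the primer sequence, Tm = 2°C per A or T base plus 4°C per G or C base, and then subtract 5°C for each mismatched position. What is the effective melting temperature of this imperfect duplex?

21°C

Primer base counts: A=2, T=6, G=3, C=2 → A+T=8, G+C=5
Perfect-match Tm = 2(8) + 4(5) = 16 + 20 = 36°C
Mismatches (positions where the bases are not complementary): 3 (at positions 7, 8, 13)
Effective Tm = 36 − 3×5 = 36 − 15 = 21°C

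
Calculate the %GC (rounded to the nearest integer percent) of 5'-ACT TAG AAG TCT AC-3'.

Base counts: A=5, C=3, T=4, G=2
G+C = 2 + 3 = 5 out of 14 bases
%GC = 5/14 × 100 = 35.71% ≈ 36%

36%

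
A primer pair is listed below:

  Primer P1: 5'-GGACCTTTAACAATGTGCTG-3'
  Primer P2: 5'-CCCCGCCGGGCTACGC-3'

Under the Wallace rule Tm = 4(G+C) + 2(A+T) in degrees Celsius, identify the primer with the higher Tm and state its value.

Primer P2, 60°C

Primer P1: A+T=11, G+C=9 → Tm = 2(11)+4(9) = 58°C
Primer P2: A+T=2, G+C=14 → Tm = 2(2)+4(14) = 60°C
58°C vs 60°C → primer P2 is higher.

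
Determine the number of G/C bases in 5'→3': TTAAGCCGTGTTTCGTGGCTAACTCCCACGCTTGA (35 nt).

18

T=11, A=6, G=8, C=10
G+C = 8 + 10 = 18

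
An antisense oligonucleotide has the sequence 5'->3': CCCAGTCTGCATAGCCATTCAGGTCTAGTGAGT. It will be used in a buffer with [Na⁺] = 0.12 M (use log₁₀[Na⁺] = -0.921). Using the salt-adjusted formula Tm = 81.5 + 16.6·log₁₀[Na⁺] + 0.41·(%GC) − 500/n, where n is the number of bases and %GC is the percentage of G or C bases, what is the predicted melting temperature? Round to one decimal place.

72.2°C

Length n = 33. G=8, T=9, A=7, C=9
G+C = 17, so %GC = 17/33 × 100 = 51.515%
Salt term: 16.6 × (-0.921) = -15.289
GC term: 0.41 × 51.515 = 21.121; length term: −500/33 = −15.152
Tm = 81.5 + (-15.289) + 21.121 − 15.152 = 72.18 → 72.2°C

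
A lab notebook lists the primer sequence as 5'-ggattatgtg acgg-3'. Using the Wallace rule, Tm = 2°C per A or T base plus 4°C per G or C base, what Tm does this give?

42°C

Base counts: A=3, C=1, G=6, T=4
AT pairs contribute 7, GC pairs contribute 7.
Tm = 2(7) + 4(7) = 14 + 28 = 42°C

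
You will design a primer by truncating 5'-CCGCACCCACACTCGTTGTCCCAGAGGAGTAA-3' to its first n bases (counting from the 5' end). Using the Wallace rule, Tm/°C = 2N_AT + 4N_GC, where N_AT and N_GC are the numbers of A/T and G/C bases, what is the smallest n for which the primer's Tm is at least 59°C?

n = 18

First 17 bases: CCGCACCCACACTCGTT → Tm = 56°C (< 59°C)
First 18 bases: CCGCACCCACACTCGTTG → Tm = 60°C (≥ 59°C)
Since every base adds ≥2°C, Tm only increases with n, so the threshold is first crossed at n = 18.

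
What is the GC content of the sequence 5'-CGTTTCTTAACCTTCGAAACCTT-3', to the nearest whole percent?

Base counts: A=5, G=2, T=9, C=7
G+C = 2 + 7 = 9 out of 23 bases
%GC = 9/23 × 100 = 39.13% ≈ 39%

39%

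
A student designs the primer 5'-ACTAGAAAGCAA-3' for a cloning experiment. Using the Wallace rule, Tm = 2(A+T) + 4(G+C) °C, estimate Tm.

Base counts: A=7, T=1, G=2, C=2
A+T = 8, G+C = 4
Tm = 2×8 + 4×4 = 32°C

32°C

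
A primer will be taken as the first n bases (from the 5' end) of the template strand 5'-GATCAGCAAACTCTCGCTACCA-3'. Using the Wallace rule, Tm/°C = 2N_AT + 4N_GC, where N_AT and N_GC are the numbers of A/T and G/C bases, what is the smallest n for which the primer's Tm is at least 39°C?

First 13 bases: GATCAGCAAACTC → Tm = 38°C (< 39°C)
First 14 bases: GATCAGCAAACTCT → Tm = 40°C (≥ 39°C)
Each additional base adds 2°C (A/T) or 4°C (G/C), so Tm is non-decreasing in n; n = 14 is the first length to reach 39°C.

n = 14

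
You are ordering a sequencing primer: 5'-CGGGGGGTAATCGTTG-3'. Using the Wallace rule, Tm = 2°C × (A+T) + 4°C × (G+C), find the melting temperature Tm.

52°C

Counting bases: G=8, A=2, T=4, C=2
So N_AT = 6 and N_GC = 10.
Tm = 2(6) + 4(10) = 12 + 40 = 52°C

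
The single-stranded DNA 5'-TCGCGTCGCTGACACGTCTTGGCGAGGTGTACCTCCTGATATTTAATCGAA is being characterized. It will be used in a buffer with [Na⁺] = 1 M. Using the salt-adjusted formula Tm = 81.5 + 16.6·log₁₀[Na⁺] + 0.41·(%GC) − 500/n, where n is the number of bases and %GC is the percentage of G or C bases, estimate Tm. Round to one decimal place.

92.6°C

Length n = 51. Counting bases: C=13, G=13, T=15, A=10
G+C = 26, so %GC = 26/51 × 100 = 50.98%
Salt term: 16.6 × (0) = 0
GC term: 0.41 × 50.98 = 20.902; length term: −500/51 = −9.804
Tm = 81.5 + (0) + 20.902 − 9.804 = 92.598 → 92.6°C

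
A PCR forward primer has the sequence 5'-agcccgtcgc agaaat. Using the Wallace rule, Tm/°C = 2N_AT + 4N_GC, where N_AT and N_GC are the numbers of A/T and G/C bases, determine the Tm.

50°C

Base counts: A=5, T=2, C=5, G=4
A+T = 7, G+C = 9
Tm = 2(7) + 4(9) = 14 + 36 = 50°C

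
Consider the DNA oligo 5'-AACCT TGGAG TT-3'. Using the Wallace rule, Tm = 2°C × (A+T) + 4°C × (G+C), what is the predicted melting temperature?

Base counts: A=3, C=2, G=3, T=4
So N_AT = 7 and N_GC = 5.
Tm = 4·5 + 2·7 = 20 + 14 = 34°C

34°C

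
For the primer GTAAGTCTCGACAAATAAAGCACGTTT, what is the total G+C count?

10

T=7, C=5, A=10, G=5
Total G or C: 5 + 5 = 10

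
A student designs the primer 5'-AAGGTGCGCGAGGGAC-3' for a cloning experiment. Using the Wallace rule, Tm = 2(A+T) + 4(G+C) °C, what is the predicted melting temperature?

Counting bases: T=1, C=3, A=4, G=8
A+T = 5, G+C = 11
Tm = 2×5 + 4×11 = 54°C

54°C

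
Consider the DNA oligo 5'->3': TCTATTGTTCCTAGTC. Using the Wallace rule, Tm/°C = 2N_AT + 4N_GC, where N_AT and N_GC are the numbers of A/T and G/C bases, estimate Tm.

Counting bases: G=2, A=2, T=8, C=4
AT pairs contribute 10, GC pairs contribute 6.
Tm = 4·6 + 2·10 = 24 + 20 = 44°C

44°C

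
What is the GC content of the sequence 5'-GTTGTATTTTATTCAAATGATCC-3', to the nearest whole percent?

26%

T=11, C=3, G=3, A=6
G+C = 3 + 3 = 6 out of 23 bases
%GC = 6/23 × 100 = 26.09% ≈ 26%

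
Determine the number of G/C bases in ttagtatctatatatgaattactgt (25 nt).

5

A=8, G=3, C=2, T=12
G+C = 3 + 2 = 5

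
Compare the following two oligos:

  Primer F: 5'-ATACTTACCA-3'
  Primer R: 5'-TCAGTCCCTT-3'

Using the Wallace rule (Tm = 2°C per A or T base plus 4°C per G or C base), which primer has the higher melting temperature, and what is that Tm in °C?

Primer F: A+T=7, G+C=3 → Tm = 2(7)+4(3) = 26°C
Primer R: A+T=5, G+C=5 → Tm = 2(5)+4(5) = 30°C
26°C vs 30°C → primer R is higher.

Primer R, 30°C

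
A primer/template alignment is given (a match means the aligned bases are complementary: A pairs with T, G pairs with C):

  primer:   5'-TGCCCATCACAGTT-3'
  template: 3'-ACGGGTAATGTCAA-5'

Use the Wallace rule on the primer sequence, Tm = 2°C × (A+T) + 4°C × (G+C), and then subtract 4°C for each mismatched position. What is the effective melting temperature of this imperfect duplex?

Primer base counts: A=3, T=4, G=2, C=5 → A+T=7, G+C=7
Perfect-match Tm = 2(7) + 4(7) = 14 + 28 = 42°C
Mismatches (positions where the bases are not complementary): 1 (at position 8)
Effective Tm = 42 − 1×4 = 42 − 4 = 38°C

38°C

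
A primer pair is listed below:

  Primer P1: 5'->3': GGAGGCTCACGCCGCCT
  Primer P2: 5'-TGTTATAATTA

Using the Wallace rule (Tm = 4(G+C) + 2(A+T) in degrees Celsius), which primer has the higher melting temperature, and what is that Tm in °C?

Primer P1, 60°C

Primer P1: A+T=4, G+C=13 → Tm = 2(4)+4(13) = 60°C
Primer P2: A+T=10, G+C=1 → Tm = 2(10)+4(1) = 24°C
60°C vs 24°C → primer P1 is higher.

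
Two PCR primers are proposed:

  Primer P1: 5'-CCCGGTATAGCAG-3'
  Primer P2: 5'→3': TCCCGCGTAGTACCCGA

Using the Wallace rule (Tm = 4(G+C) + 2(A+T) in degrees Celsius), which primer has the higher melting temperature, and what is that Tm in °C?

Primer P2, 56°C

Primer P1: A+T=5, G+C=8 → Tm = 2(5)+4(8) = 42°C
Primer P2: A+T=6, G+C=11 → Tm = 2(6)+4(11) = 56°C
42°C vs 56°C → primer P2 is higher.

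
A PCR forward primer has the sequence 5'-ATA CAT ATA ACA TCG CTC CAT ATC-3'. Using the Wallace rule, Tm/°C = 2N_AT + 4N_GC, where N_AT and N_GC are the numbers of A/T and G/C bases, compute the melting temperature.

64°C

Scanning the sequence gives G=1, A=9, T=7, C=7.
A+T = 16, G+C = 8
Tm = 2(16) + 4(8) = 32 + 32 = 64°C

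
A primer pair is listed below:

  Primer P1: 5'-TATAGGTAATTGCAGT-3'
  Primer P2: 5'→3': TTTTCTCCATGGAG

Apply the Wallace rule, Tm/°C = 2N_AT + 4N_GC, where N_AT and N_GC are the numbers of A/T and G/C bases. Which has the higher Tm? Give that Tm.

Primer P1: A+T=11, G+C=5 → Tm = 2(11)+4(5) = 42°C
Primer P2: A+T=8, G+C=6 → Tm = 2(8)+4(6) = 40°C
42°C vs 40°C → primer P1 is higher.

Primer P1, 42°C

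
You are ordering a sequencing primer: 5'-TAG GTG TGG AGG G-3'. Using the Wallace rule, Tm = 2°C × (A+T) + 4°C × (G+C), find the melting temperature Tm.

42°C

Base counts: G=8, A=2, C=0, T=3
So N_AT = 5 and N_GC = 8.
Tm = 2(5) + 4(8) = 10 + 32 = 42°C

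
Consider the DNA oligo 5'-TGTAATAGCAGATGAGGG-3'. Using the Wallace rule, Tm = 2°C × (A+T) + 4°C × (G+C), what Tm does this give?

52°C

Base counts: T=4, G=7, C=1, A=6
So N_AT = 10 and N_GC = 8.
Tm = 2(10) + 4(8) = 20 + 32 = 52°C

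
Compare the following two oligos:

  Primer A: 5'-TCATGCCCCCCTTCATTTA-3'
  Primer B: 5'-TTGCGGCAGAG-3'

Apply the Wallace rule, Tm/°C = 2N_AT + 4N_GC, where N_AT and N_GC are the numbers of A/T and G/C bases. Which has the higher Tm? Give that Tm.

Primer A: A+T=10, G+C=9 → Tm = 2(10)+4(9) = 56°C
Primer B: A+T=4, G+C=7 → Tm = 2(4)+4(7) = 36°C
56°C vs 36°C → primer A is higher.

Primer A, 56°C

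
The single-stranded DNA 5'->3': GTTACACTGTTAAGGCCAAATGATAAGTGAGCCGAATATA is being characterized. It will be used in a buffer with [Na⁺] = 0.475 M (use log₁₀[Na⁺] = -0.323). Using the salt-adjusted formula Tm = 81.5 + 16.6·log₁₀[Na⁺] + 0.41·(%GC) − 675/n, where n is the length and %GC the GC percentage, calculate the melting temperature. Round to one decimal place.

Length n = 40. Counting bases: G=9, C=6, A=15, T=10
G+C = 15, so %GC = 15/40 × 100 = 37.5%
Salt term: 16.6 × (-0.323) = -5.362
GC term: 0.41 × 37.5 = 15.375; length term: −675/40 = −16.875
Tm = 81.5 + (-5.362) + 15.375 − 16.875 = 74.638 → 74.6°C

74.6°C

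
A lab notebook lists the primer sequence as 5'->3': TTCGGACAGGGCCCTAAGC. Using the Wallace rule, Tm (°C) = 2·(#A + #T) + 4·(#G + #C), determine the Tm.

Counting bases: C=6, A=4, T=3, G=6
So N_AT = 7 and N_GC = 12.
Tm = 2(7) + 4(12) = 14 + 48 = 62°C

62°C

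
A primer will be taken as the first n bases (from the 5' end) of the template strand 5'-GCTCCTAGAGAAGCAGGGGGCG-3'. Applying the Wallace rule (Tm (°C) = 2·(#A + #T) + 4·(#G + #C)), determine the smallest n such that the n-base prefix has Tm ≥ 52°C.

First 16 bases: GCTCCTAGAGAAGCAG → Tm = 50°C (< 52°C)
First 17 bases: GCTCCTAGAGAAGCAGG → Tm = 54°C (≥ 52°C)
Each additional base adds 2°C (A/T) or 4°C (G/C), so Tm is non-decreasing in n; n = 17 is the first length to reach 52°C.

n = 17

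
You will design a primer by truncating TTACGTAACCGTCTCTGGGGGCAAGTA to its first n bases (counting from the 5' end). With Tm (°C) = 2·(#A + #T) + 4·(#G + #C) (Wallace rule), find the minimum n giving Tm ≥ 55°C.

n = 19

First 18 bases: TTACGTAACCGTCTCTGG → Tm = 54°C (< 55°C)
First 19 bases: TTACGTAACCGTCTCTGGG → Tm = 58°C (≥ 55°C)
Since every base adds ≥2°C, Tm only increases with n, so the threshold is first crossed at n = 19.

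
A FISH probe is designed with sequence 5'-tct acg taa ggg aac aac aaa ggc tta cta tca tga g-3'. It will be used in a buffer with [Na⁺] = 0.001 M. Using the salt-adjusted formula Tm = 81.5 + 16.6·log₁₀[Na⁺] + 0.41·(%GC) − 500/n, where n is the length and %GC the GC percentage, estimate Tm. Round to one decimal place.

34.8°C

Length n = 37. C=7, A=14, T=8, G=8
G+C = 15, so %GC = 15/37 × 100 = 40.541%
Salt term: 16.6 × (-3) = -49.8
GC term: 0.41 × 40.541 = 16.622; length term: −500/37 = −13.514
Tm = 81.5 + (-49.8) + 16.622 − 13.514 = 34.808 → 34.8°C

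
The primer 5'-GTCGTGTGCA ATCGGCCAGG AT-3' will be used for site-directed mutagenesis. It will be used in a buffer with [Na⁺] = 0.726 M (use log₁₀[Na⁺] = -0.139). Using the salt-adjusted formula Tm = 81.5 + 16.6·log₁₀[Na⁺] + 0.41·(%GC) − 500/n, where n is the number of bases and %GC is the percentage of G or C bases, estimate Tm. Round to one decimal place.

Length n = 22. Counting bases: G=8, A=4, C=5, T=5
G+C = 13, so %GC = 13/22 × 100 = 59.091%
Salt term: 16.6 × (-0.139) = -2.307
GC term: 0.41 × 59.091 = 24.227; length term: −500/22 = −22.727
Tm = 81.5 + (-2.307) + 24.227 − 22.727 = 80.693 → 80.7°C

80.7°C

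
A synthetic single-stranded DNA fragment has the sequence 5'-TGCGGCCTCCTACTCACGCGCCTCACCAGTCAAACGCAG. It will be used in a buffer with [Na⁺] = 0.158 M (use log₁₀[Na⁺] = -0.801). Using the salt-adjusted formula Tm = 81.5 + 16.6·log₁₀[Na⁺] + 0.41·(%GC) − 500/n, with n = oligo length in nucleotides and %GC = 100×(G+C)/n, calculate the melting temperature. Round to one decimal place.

Length n = 39. Counting bases: T=6, A=8, G=8, C=17
G+C = 25, so %GC = 25/39 × 100 = 64.103%
Salt term: 16.6 × (-0.801) = -13.297
GC term: 0.41 × 64.103 = 26.282; length term: −500/39 = −12.821
Tm = 81.5 + (-13.297) + 26.282 − 12.821 = 81.664 → 81.7°C

81.7°C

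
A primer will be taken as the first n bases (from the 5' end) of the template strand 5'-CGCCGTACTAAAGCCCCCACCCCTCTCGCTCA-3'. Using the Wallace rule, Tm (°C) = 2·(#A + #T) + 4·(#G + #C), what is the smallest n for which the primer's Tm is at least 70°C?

n = 21

First 20 bases: CGCCGTACTAAAGCCCCCAC → Tm = 66°C (< 70°C)
First 21 bases: CGCCGTACTAAAGCCCCCACC → Tm = 70°C (≥ 70°C)
Since every base adds ≥2°C, Tm only increases with n, so the threshold is first crossed at n = 21.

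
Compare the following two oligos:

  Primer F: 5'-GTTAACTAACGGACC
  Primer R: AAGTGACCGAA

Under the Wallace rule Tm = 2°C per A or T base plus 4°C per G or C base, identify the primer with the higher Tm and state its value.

Primer F: A+T=8, G+C=7 → Tm = 2(8)+4(7) = 44°C
Primer R: A+T=6, G+C=5 → Tm = 2(6)+4(5) = 32°C
44°C vs 32°C → primer F is higher.

Primer F, 44°C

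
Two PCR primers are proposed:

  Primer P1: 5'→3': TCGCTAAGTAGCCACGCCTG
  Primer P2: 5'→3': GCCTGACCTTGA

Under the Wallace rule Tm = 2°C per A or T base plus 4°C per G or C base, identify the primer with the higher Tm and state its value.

Primer P1: A+T=8, G+C=12 → Tm = 2(8)+4(12) = 64°C
Primer P2: A+T=5, G+C=7 → Tm = 2(5)+4(7) = 38°C
64°C vs 38°C → primer P1 is higher.

Primer P1, 64°C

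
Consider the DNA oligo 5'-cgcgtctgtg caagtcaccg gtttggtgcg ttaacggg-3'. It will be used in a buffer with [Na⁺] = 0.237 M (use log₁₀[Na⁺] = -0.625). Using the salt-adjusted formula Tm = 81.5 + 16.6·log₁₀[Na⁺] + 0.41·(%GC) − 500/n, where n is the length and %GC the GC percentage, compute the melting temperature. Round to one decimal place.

Length n = 38. G=14, C=9, T=10, A=5
G+C = 23, so %GC = 23/38 × 100 = 60.526%
Salt term: 16.6 × (-0.625) = -10.375
GC term: 0.41 × 60.526 = 24.816; length term: −500/38 = −13.158
Tm = 81.5 + (-10.375) + 24.816 − 13.158 = 82.783 → 82.8°C

82.8°C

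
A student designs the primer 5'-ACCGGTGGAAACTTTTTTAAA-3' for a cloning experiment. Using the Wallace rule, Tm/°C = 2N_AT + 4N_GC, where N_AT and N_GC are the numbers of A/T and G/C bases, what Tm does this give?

Base counts: G=4, T=7, C=3, A=7
A+T = 14, G+C = 7
Tm = 2×14 + 4×7 = 56°C

56°C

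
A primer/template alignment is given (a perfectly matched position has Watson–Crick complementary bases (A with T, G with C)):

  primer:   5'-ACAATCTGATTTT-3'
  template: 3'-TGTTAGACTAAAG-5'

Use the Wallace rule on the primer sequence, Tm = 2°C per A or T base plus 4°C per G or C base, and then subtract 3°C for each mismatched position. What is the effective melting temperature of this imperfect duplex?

Primer base counts: A=4, T=6, G=1, C=2 → A+T=10, G+C=3
Perfect-match Tm = 2(10) + 4(3) = 20 + 12 = 32°C
Mismatches (positions where the bases are not complementary): 1 (at position 13)
Effective Tm = 32 − 1×3 = 32 − 3 = 29°C

29°C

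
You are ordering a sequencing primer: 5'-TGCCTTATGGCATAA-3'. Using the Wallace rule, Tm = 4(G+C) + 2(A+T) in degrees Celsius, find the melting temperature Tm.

Scanning the sequence gives T=5, G=3, A=4, C=3.
So N_AT = 9 and N_GC = 6.
Tm = 4·6 + 2·9 = 24 + 18 = 42°C

42°C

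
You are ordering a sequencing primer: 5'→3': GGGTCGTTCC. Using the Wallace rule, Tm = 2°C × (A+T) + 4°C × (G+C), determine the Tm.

34°C

Scanning the sequence gives C=3, A=0, T=3, G=4.
AT pairs contribute 3, GC pairs contribute 7.
Tm = 2(3) + 4(7) = 6 + 28 = 34°C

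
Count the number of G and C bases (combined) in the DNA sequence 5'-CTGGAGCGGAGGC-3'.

10

Scanning the sequence gives C=3, G=7, T=1, A=2.
Total G or C: 7 + 3 = 10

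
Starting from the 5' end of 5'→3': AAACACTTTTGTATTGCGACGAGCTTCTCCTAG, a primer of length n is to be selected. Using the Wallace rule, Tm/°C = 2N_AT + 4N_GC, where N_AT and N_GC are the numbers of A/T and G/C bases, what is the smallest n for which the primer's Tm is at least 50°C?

n = 19

First 18 bases: AAACACTTTTGTATTGCG → Tm = 48°C (< 50°C)
First 19 bases: AAACACTTTTGTATTGCGA → Tm = 50°C (≥ 50°C)
Since every base adds ≥2°C, Tm only increases with n, so the threshold is first crossed at n = 19.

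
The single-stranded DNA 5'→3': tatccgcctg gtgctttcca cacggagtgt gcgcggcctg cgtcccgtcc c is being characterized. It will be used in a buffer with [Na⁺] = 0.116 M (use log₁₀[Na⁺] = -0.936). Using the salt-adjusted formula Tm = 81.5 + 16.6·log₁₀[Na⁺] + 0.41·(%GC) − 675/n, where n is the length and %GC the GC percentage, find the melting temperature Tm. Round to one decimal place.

80.9°C

Length n = 51. G=15, T=12, A=4, C=20
G+C = 35, so %GC = 35/51 × 100 = 68.627%
Salt term: 16.6 × (-0.936) = -15.538
GC term: 0.41 × 68.627 = 28.137; length term: −675/51 = −13.235
Tm = 81.5 + (-15.538) + 28.137 − 13.235 = 80.864 → 80.9°C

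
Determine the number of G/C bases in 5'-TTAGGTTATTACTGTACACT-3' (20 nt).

Scanning the sequence gives T=9, G=3, C=3, A=5.
G+C = 3 + 3 = 6

6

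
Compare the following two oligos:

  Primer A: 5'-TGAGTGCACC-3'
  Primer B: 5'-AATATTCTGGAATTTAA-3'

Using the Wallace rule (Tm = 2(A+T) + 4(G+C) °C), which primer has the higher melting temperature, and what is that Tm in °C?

Primer A: A+T=4, G+C=6 → Tm = 2(4)+4(6) = 32°C
Primer B: A+T=14, G+C=3 → Tm = 2(14)+4(3) = 40°C
32°C vs 40°C → primer B is higher.

Primer B, 40°C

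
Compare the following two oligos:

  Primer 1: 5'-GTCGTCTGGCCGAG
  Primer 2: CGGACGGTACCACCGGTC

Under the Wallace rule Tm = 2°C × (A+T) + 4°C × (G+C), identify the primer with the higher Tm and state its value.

Primer 2, 62°C

Primer 1: A+T=4, G+C=10 → Tm = 2(4)+4(10) = 48°C
Primer 2: A+T=5, G+C=13 → Tm = 2(5)+4(13) = 62°C
48°C vs 62°C → primer 2 is higher.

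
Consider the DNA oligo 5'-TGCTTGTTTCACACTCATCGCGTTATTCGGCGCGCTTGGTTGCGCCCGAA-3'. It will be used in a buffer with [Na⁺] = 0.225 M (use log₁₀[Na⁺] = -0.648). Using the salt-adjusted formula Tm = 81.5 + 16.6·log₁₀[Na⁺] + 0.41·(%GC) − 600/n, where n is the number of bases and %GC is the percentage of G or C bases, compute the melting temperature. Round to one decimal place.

81.7°C

Length n = 50. Counting bases: C=15, A=6, G=13, T=16
G+C = 28, so %GC = 28/50 × 100 = 56%
Salt term: 16.6 × (-0.648) = -10.757
GC term: 0.41 × 56 = 22.96; length term: −600/50 = −12
Tm = 81.5 + (-10.757) + 22.96 − 12 = 81.703 → 81.7°C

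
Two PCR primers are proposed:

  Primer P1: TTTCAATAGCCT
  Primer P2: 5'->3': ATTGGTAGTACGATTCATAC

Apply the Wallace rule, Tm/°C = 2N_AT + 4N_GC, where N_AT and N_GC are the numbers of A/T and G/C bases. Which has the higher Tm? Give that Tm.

Primer P2, 54°C

Primer P1: A+T=8, G+C=4 → Tm = 2(8)+4(4) = 32°C
Primer P2: A+T=13, G+C=7 → Tm = 2(13)+4(7) = 54°C
32°C vs 54°C → primer P2 is higher.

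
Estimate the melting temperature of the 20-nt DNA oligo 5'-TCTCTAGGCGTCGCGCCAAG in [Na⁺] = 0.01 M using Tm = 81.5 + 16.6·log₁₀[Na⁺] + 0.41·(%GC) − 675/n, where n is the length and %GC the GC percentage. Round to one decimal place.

Length n = 20. C=7, T=4, A=3, G=6
G+C = 13, so %GC = 13/20 × 100 = 65%
Salt term: 16.6 × (-2) = -33.2
GC term: 0.41 × 65 = 26.65; length term: −675/20 = −33.75
Tm = 81.5 + (-33.2) + 26.65 − 33.75 = 41.2 → 41.2°C

41.2°C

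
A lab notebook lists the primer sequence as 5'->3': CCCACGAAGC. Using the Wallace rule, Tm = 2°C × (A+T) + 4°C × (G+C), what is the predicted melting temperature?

G=2, T=0, C=5, A=3
AT pairs contribute 3, GC pairs contribute 7.
Tm = 4·7 + 2·3 = 28 + 6 = 34°C

34°C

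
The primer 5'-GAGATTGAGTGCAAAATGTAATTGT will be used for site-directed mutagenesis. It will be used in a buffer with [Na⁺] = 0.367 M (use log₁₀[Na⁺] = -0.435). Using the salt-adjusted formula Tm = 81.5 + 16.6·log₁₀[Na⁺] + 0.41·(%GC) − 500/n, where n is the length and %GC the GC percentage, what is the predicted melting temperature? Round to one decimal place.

Length n = 25. Counting bases: A=9, G=7, C=1, T=8
G+C = 8, so %GC = 8/25 × 100 = 32%
Salt term: 16.6 × (-0.435) = -7.221
GC term: 0.41 × 32 = 13.12; length term: −500/25 = −20
Tm = 81.5 + (-7.221) + 13.12 − 20 = 67.399 → 67.4°C

67.4°C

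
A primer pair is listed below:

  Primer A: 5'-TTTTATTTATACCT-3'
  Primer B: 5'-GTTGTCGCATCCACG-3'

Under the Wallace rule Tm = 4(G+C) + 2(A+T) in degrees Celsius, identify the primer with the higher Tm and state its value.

Primer B, 48°C

Primer A: A+T=12, G+C=2 → Tm = 2(12)+4(2) = 32°C
Primer B: A+T=6, G+C=9 → Tm = 2(6)+4(9) = 48°C
32°C vs 48°C → primer B is higher.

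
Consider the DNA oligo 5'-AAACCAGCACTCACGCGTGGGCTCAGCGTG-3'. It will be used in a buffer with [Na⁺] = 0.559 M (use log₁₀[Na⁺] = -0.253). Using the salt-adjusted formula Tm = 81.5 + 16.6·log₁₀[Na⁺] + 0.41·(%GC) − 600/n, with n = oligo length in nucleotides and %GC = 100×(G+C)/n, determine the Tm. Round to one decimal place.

Length n = 30. Scanning the sequence gives G=9, C=10, A=7, T=4.
G+C = 19, so %GC = 19/30 × 100 = 63.333%
Salt term: 16.6 × (-0.253) = -4.2
GC term: 0.41 × 63.333 = 25.967; length term: −600/30 = −20
Tm = 81.5 + (-4.2) + 25.967 − 20 = 83.267 → 83.3°C

83.3°C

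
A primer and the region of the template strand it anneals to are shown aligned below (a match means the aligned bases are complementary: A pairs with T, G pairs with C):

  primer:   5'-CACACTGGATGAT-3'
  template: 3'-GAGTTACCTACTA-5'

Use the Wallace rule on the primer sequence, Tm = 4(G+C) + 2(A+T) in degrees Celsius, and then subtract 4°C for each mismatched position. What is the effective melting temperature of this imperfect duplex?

Primer base counts: A=4, T=3, G=3, C=3 → A+T=7, G+C=6
Perfect-match Tm = 2(7) + 4(6) = 14 + 24 = 38°C
Mismatches (positions where the bases are not complementary): 2 (at positions 2, 5)
Effective Tm = 38 − 2×4 = 38 − 8 = 30°C

30°C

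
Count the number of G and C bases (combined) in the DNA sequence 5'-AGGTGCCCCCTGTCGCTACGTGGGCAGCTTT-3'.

Scanning the sequence gives G=10, A=3, C=10, T=8.
Total G or C: 10 + 10 = 20

20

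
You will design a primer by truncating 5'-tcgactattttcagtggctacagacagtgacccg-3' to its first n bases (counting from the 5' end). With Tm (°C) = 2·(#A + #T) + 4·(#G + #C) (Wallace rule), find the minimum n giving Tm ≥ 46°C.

n = 17

First 16 bases: TCGACTATTTTCAGTG → Tm = 44°C (< 46°C)
First 17 bases: TCGACTATTTTCAGTGG → Tm = 48°C (≥ 46°C)
Each additional base adds 2°C (A/T) or 4°C (G/C), so Tm is non-decreasing in n; n = 17 is the first length to reach 46°C.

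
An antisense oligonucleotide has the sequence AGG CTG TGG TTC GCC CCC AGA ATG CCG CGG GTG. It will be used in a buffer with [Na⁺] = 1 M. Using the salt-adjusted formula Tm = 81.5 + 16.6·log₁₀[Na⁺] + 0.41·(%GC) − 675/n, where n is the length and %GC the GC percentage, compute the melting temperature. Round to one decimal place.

Length n = 33. Scanning the sequence gives C=10, A=4, T=6, G=13.
G+C = 23, so %GC = 23/33 × 100 = 69.697%
Salt term: 16.6 × (0) = 0
GC term: 0.41 × 69.697 = 28.576; length term: −675/33 = −20.455
Tm = 81.5 + (0) + 28.576 − 20.455 = 89.621 → 89.6°C

89.6°C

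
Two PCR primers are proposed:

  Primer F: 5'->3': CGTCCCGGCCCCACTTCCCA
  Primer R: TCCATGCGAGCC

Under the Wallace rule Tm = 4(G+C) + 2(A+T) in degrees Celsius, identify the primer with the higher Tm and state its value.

Primer F, 70°C

Primer F: A+T=5, G+C=15 → Tm = 2(5)+4(15) = 70°C
Primer R: A+T=4, G+C=8 → Tm = 2(4)+4(8) = 40°C
70°C vs 40°C → primer F is higher.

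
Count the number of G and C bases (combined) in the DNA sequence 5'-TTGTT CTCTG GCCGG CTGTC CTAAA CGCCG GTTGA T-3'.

Base counts: A=4, C=10, T=12, G=10
Total G or C: 10 + 10 = 20

20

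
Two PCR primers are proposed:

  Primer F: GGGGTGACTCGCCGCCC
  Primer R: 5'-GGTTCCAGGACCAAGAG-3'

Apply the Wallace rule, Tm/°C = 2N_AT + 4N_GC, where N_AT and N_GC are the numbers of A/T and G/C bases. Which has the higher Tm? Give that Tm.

Primer F, 62°C

Primer F: A+T=3, G+C=14 → Tm = 2(3)+4(14) = 62°C
Primer R: A+T=7, G+C=10 → Tm = 2(7)+4(10) = 54°C
62°C vs 54°C → primer F is higher.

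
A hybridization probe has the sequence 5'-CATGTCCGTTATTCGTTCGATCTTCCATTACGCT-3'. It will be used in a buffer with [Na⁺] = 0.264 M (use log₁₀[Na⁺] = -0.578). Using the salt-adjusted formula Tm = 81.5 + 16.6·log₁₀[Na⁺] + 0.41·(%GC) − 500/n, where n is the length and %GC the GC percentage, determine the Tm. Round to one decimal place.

Length n = 34. Base counts: A=5, G=5, C=10, T=14
G+C = 15, so %GC = 15/34 × 100 = 44.118%
Salt term: 16.6 × (-0.578) = -9.595
GC term: 0.41 × 44.118 = 18.088; length term: −500/34 = −14.706
Tm = 81.5 + (-9.595) + 18.088 − 14.706 = 75.287 → 75.3°C

75.3°C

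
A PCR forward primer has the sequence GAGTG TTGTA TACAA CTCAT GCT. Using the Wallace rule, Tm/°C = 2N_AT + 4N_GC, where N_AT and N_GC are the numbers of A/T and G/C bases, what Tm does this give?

Scanning the sequence gives A=6, C=4, G=5, T=8.
A+T = 14, G+C = 9
Tm = 2(14) + 4(9) = 28 + 36 = 64°C

64°C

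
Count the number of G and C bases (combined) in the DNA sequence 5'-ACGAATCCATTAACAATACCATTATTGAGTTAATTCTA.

10

Base counts: A=15, T=13, G=3, C=7
G+C = 3 + 7 = 10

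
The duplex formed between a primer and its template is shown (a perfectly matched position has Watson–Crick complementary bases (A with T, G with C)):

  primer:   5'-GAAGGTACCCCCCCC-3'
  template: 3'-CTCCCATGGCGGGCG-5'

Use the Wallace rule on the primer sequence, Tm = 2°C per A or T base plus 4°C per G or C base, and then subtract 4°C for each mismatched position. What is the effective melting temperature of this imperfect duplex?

40°C

Primer base counts: A=3, T=1, G=3, C=8 → A+T=4, G+C=11
Perfect-match Tm = 2(4) + 4(11) = 8 + 44 = 52°C
Mismatches (positions where the bases are not complementary): 3 (at positions 3, 10, 14)
Effective Tm = 52 − 3×4 = 52 − 12 = 40°C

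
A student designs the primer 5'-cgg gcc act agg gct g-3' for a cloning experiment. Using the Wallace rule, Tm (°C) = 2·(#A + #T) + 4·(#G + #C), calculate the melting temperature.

56°C

Scanning the sequence gives A=2, C=5, T=2, G=7.
A+T = 4, G+C = 12
Tm = 2(4) + 4(12) = 8 + 48 = 56°C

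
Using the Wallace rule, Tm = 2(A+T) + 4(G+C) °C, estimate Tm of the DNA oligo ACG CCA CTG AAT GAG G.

Counting bases: G=5, C=4, T=2, A=5
AT pairs contribute 7, GC pairs contribute 9.
Tm = 4·9 + 2·7 = 36 + 14 = 50°C

50°C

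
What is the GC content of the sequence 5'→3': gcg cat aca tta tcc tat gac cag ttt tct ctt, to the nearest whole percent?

T=13, C=9, G=4, A=7
G+C = 4 + 9 = 13 out of 33 bases
%GC = 13/33 × 100 = 39.39% ≈ 39%

39%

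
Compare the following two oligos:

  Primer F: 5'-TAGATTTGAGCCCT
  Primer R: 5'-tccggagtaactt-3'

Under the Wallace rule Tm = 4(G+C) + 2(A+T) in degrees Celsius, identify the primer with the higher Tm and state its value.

Primer F, 40°C

Primer F: A+T=8, G+C=6 → Tm = 2(8)+4(6) = 40°C
Primer R: A+T=7, G+C=6 → Tm = 2(7)+4(6) = 38°C
40°C vs 38°C → primer F is higher.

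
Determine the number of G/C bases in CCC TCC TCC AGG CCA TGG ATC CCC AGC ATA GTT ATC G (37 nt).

22

Base counts: C=15, G=7, A=7, T=8
Total G or C: 7 + 15 = 22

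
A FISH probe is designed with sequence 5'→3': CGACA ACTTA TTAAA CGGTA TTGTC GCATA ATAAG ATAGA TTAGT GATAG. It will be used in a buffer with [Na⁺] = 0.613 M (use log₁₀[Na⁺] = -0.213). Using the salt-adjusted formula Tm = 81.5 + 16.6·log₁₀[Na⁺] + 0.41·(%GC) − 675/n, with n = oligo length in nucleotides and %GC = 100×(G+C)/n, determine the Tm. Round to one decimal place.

77.6°C

Length n = 50. Base counts: G=10, T=15, A=19, C=6
G+C = 16, so %GC = 16/50 × 100 = 32%
Salt term: 16.6 × (-0.213) = -3.536
GC term: 0.41 × 32 = 13.12; length term: −675/50 = −13.5
Tm = 81.5 + (-3.536) + 13.12 − 13.5 = 77.584 → 77.6°C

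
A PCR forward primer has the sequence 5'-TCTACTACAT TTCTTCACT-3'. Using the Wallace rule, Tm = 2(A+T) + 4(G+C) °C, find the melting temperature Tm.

G=0, A=4, C=6, T=9
AT pairs contribute 13, GC pairs contribute 6.
Tm = 2(13) + 4(6) = 26 + 24 = 50°C

50°C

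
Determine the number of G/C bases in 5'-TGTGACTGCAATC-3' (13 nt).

Counting bases: T=4, A=3, G=3, C=3
Total G or C: 3 + 3 = 6

6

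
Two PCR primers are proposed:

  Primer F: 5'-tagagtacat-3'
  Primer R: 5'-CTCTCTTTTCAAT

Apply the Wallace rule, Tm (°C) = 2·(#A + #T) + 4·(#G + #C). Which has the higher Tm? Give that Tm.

Primer R, 34°C

Primer F: A+T=7, G+C=3 → Tm = 2(7)+4(3) = 26°C
Primer R: A+T=9, G+C=4 → Tm = 2(9)+4(4) = 34°C
26°C vs 34°C → primer R is higher.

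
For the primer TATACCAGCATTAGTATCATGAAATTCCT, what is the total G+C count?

Base counts: T=10, C=6, A=10, G=3
G+C = 3 + 6 = 9

9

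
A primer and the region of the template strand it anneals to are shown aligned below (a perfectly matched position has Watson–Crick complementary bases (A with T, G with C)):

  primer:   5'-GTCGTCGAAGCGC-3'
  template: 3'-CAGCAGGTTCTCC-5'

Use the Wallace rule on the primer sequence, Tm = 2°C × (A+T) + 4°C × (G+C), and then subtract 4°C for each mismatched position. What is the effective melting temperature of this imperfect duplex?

Primer base counts: A=2, T=2, G=5, C=4 → A+T=4, G+C=9
Perfect-match Tm = 2(4) + 4(9) = 8 + 36 = 44°C
Mismatches (positions where the bases are not complementary): 3 (at positions 7, 11, 13)
Effective Tm = 44 − 3×4 = 44 − 12 = 32°C

32°C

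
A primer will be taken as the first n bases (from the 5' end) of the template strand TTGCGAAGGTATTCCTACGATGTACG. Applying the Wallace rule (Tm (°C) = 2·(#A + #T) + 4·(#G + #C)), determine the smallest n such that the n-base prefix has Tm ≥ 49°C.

First 17 bases: TTGCGAAGGTATTCCTA → Tm = 48°C (< 49°C)
First 18 bases: TTGCGAAGGTATTCCTAC → Tm = 52°C (≥ 49°C)
Since every base adds ≥2°C, Tm only increases with n, so the threshold is first crossed at n = 18.

n = 18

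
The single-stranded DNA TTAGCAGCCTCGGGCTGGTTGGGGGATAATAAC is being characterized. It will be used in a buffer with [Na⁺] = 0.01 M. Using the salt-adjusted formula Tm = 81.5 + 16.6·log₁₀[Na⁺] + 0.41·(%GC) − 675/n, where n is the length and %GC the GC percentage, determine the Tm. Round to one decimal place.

Length n = 33. A=7, G=12, C=6, T=8
G+C = 18, so %GC = 18/33 × 100 = 54.545%
Salt term: 16.6 × (-2) = -33.2
GC term: 0.41 × 54.545 = 22.363; length term: −675/33 = −20.455
Tm = 81.5 + (-33.2) + 22.363 − 20.455 = 50.208 → 50.2°C

50.2°C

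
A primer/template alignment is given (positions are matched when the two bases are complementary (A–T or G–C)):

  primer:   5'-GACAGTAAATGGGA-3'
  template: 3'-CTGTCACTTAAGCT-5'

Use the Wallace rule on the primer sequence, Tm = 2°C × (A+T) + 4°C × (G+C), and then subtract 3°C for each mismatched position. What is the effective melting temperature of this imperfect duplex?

31°C

Primer base counts: A=6, T=2, G=5, C=1 → A+T=8, G+C=6
Perfect-match Tm = 2(8) + 4(6) = 16 + 24 = 40°C
Mismatches (positions where the bases are not complementary): 3 (at positions 7, 11, 12)
Effective Tm = 40 − 3×3 = 40 − 9 = 31°C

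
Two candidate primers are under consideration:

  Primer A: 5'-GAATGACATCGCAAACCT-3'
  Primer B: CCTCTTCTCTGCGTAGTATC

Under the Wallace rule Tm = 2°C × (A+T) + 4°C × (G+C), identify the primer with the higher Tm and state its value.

Primer A: A+T=10, G+C=8 → Tm = 2(10)+4(8) = 52°C
Primer B: A+T=10, G+C=10 → Tm = 2(10)+4(10) = 60°C
52°C vs 60°C → primer B is higher.

Primer B, 60°C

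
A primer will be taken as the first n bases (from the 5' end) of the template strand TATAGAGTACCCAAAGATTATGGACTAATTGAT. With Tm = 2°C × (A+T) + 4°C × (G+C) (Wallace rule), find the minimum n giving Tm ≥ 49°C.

First 18 bases: TATAGAGTACCCAAAGAT → Tm = 48°C (< 49°C)
First 19 bases: TATAGAGTACCCAAAGATT → Tm = 50°C (≥ 49°C)
Since every base adds ≥2°C, Tm only increases with n, so the threshold is first crossed at n = 19.

n = 19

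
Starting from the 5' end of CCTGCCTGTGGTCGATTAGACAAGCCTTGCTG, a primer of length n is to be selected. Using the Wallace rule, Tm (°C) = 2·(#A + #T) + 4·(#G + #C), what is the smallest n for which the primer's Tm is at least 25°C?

First 7 bases: CCTGCCT → Tm = 24°C (< 25°C)
First 8 bases: CCTGCCTG → Tm = 28°C (≥ 25°C)
Each additional base adds 2°C (A/T) or 4°C (G/C), so Tm is non-decreasing in n; n = 8 is the first length to reach 25°C.

n = 8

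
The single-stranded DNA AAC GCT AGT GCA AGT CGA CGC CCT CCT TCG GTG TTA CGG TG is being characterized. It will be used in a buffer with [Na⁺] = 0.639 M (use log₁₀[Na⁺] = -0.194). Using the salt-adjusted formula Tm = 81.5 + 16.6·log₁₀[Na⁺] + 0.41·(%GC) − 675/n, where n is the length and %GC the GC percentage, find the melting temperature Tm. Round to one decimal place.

85.8°C

Length n = 41. G=12, A=7, T=10, C=12
G+C = 24, so %GC = 24/41 × 100 = 58.537%
Salt term: 16.6 × (-0.194) = -3.22
GC term: 0.41 × 58.537 = 24; length term: −675/41 = −16.463
Tm = 81.5 + (-3.22) + 24 − 16.463 = 85.817 → 85.8°C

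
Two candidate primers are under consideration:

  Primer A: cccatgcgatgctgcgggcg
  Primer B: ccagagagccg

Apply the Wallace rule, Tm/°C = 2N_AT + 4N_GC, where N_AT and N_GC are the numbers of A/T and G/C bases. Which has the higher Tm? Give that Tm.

Primer A: A+T=5, G+C=15 → Tm = 2(5)+4(15) = 70°C
Primer B: A+T=3, G+C=8 → Tm = 2(3)+4(8) = 38°C
70°C vs 38°C → primer A is higher.

Primer A, 70°C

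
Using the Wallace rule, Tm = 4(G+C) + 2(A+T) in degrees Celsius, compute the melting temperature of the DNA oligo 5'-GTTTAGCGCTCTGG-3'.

44°C

Base counts: C=3, G=5, A=1, T=5
AT pairs contribute 6, GC pairs contribute 8.
Tm = 2(6) + 4(8) = 12 + 32 = 44°C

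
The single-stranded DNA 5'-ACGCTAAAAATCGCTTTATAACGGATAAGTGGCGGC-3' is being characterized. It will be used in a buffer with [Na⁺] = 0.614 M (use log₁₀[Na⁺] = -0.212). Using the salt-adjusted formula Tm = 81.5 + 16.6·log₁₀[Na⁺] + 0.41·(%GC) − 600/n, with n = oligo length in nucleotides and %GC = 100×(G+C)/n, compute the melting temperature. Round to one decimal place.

Length n = 36. Scanning the sequence gives A=12, C=7, T=8, G=9.
G+C = 16, so %GC = 16/36 × 100 = 44.444%
Salt term: 16.6 × (-0.212) = -3.519
GC term: 0.41 × 44.444 = 18.222; length term: −600/36 = −16.667
Tm = 81.5 + (-3.519) + 18.222 − 16.667 = 79.536 → 79.5°C

79.5°C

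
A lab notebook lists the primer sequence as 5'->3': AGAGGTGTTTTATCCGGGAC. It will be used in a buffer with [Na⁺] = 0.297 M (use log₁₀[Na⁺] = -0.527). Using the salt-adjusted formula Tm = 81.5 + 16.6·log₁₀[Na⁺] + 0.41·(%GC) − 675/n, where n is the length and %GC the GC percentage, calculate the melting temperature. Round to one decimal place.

Length n = 20. Base counts: A=4, C=3, G=7, T=6
G+C = 10, so %GC = 10/20 × 100 = 50%
Salt term: 16.6 × (-0.527) = -8.748
GC term: 0.41 × 50 = 20.5; length term: −675/20 = −33.75
Tm = 81.5 + (-8.748) + 20.5 − 33.75 = 59.502 → 59.5°C

59.5°C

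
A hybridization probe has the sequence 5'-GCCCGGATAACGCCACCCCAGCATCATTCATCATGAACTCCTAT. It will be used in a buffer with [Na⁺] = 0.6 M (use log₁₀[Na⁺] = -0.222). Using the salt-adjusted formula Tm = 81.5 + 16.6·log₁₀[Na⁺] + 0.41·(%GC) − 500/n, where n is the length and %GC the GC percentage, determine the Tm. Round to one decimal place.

Length n = 44. Base counts: C=17, G=6, T=9, A=12
G+C = 23, so %GC = 23/44 × 100 = 52.273%
Salt term: 16.6 × (-0.222) = -3.685
GC term: 0.41 × 52.273 = 21.432; length term: −500/44 = −11.364
Tm = 81.5 + (-3.685) + 21.432 − 11.364 = 87.883 → 87.9°C

87.9°C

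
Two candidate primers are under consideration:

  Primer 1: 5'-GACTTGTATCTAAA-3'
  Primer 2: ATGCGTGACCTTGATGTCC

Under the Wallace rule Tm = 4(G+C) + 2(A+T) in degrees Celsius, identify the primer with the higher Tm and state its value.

Primer 1: A+T=10, G+C=4 → Tm = 2(10)+4(4) = 36°C
Primer 2: A+T=9, G+C=10 → Tm = 2(9)+4(10) = 58°C
36°C vs 58°C → primer 2 is higher.

Primer 2, 58°C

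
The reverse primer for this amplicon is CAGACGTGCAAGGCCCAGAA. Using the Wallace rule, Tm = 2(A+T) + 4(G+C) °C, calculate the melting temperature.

Scanning the sequence gives G=6, T=1, C=6, A=7.
So N_AT = 8 and N_GC = 12.
Tm = 4·12 + 2·8 = 48 + 16 = 64°C

64°C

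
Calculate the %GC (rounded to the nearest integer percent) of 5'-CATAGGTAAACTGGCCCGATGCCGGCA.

59%

Scanning the sequence gives T=4, G=8, C=8, A=7.
G+C = 8 + 8 = 16 out of 27 bases
%GC = 16/27 × 100 = 59.26% ≈ 59%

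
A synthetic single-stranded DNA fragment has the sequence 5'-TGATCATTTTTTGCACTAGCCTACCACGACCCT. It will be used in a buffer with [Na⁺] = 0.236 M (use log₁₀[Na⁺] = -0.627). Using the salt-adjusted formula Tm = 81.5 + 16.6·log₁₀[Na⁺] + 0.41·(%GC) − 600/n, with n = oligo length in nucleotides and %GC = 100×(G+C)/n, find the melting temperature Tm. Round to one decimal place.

Length n = 33. Scanning the sequence gives T=11, A=7, G=4, C=11.
G+C = 15, so %GC = 15/33 × 100 = 45.455%
Salt term: 16.6 × (-0.627) = -10.408
GC term: 0.41 × 45.455 = 18.637; length term: −600/33 = −18.182
Tm = 81.5 + (-10.408) + 18.637 − 18.182 = 71.547 → 71.5°C

71.5°C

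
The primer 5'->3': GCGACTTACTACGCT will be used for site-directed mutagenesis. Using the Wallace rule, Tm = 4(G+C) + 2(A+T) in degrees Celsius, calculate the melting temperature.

46°C

Scanning the sequence gives A=3, T=4, C=5, G=3.
A+T = 7, G+C = 8
Tm = 2(7) + 4(8) = 14 + 32 = 46°C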